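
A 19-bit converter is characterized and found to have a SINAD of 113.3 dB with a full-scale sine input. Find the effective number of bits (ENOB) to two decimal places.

ENOB = (SINAD − 1.76) / 6.02 = (113.3 − 1.76)/6.02 = 18.528.

18.53 bits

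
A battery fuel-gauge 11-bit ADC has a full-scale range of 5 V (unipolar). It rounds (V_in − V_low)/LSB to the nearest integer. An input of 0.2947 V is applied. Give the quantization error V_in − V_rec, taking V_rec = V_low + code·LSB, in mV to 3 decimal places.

-0.710 mV

Step size: 5 V ÷ 2^11 = 2.441 mV.
Scaled input = 120.7091 LSBs, so code = 121.
Code 121 maps back to 0 + 121×0.00244141 V = 0.29541016 V.
V_in − V_rec = -0.000710156 V = -0.710 mV.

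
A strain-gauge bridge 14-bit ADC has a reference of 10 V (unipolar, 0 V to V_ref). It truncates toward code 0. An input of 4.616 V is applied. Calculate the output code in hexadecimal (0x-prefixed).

LSB = 10 V / 16384 = 0.610 mV.
Input sits at 7562.854 steps above V_low.
⌊·⌋(7562.854) = 7562.
In hexadecimal (0x-prefixed): 0x1D8A.

code 0x1D8A (decimal 7562)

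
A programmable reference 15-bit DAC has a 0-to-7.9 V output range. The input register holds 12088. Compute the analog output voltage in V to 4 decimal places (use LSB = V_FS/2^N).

2.9143 V

LSB = 7.9 V / 2^15 = 241.09 µV.
V_out = 0 + 12088 × 0.000241089 V = 2.91428 V.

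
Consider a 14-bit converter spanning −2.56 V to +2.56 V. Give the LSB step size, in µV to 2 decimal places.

Full-scale span = 5.12 V.
LSB = 5.12 / 2^14 = 5.12 / 16384 = 0.0003125 V = 312.50 µV.

312.50 µV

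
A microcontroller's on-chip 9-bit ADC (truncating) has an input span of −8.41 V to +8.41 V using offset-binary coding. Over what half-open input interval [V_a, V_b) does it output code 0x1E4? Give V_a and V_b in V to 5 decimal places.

LSB = 16.82/2^9 = 32.852 mV.
Code 0x1E4 = 484 decimal.
V_a = V_low + 484·LSB = 7.49016 V; V_b = V_low + 485·LSB = 7.52301 V.

[7.49016 V, 7.52301 V)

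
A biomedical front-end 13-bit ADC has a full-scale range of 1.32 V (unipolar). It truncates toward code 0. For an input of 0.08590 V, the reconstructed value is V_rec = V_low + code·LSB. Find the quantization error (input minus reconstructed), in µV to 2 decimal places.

16.21 µV

One LSB is 1.32 V / 8192 = 161.13 µV.
(V_in − V_low)/LSB = (0.08590 − 0)/0.000161133 = 533.1006 → code 533 (floor).
Code 533 maps back to 0 + 533×0.000161133 V = 0.085883789 V.
Error = 0.08590 − 0.085883789 = 1.62109e-05 V = 16.21 µV.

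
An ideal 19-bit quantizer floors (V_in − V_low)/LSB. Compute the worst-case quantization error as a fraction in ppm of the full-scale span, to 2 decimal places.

1.91 ppm

Truncating → worst-case error = 1 LSB = V_FS/2^19, so 1e+06/524288 = 1.90735 ppm of full scale.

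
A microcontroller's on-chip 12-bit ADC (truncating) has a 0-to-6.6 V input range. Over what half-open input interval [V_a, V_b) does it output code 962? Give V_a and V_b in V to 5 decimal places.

LSB = 6.6/2^12 = 1.611 mV.
V_a = V_low + 962·LSB = 1.5501 V; V_b = V_low + 963·LSB = 1.55171 V.

[1.55010 V, 1.55171 V)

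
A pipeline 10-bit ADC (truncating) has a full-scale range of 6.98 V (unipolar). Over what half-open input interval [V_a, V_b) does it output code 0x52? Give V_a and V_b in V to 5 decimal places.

LSB = 6.98/2^10 = 6.816 mV.
Code 0x52 = 82 decimal.
V_a = V_low + 82·LSB = 0.558945 V; V_b = V_low + 83·LSB = 0.565762 V.

[0.55895 V, 0.56576 V)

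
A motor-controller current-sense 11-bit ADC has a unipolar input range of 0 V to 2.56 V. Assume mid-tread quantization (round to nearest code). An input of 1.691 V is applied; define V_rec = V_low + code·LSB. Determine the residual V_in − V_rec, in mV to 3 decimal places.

Step size: 2.56 V ÷ 2^11 = 1.250 mV.
Scaled input = 1352.8000 LSBs, so code = 1353.
V_rec = 0 + 1353·0.00125 = 1.69125 V.
V_in − V_rec = -0.00025 V = -0.250 mV.

-0.250 mV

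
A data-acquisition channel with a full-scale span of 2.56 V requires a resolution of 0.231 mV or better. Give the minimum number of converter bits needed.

14 bits

Number of steps required ≥ 2.56 V / 0.231 mV = 11082.25.
Need 2^N ≥ 11082.25; 2^13 = 8192, 2^14 = 16384.
Minimum N = 14.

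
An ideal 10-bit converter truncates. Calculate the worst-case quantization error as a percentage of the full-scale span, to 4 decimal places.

0.0977 %

Truncating → worst-case error = 1 LSB = V_FS/2^10, so 100/1024 = 0.0976562 % of full scale.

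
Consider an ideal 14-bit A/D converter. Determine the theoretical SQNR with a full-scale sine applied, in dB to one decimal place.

SNR ≈ 6.02·N + 1.76 dB = 6.02·14 + 1.76 = 86.04 dB.

86.0 dB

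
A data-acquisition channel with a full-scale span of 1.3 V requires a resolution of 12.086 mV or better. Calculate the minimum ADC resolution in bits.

7 bits

Number of steps required ≥ 1.3 V / 12.086 mV = 107.56.
Need 2^N ≥ 107.56; 2^6 = 64, 2^7 = 128.
Minimum N = 7.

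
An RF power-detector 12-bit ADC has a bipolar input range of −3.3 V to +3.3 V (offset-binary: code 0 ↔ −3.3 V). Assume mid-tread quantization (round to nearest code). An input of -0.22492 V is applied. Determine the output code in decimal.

LSB = 6.6 V / 4096 = 1.611 mV.
Input sits at 1908.413 steps above V_low.
So the output code is 1908.

code 1908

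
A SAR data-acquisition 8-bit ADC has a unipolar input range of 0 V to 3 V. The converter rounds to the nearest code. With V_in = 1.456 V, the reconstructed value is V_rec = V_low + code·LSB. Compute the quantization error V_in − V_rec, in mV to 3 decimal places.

LSB = 3/2^8 = 11.719 mV.
(1.456 − 0)/0.0117188 = 124.2453; round gives code 124.
Code 124 maps back to 0 + 124×0.0117188 V = 1.453125 V.
Difference: 0.002875 V → 2.875 mV.

2.875 mV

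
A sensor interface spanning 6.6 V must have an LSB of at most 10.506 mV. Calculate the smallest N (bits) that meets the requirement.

10 bits

Number of steps required ≥ 6.6 V / 10.506 mV = 628.21.
Need 2^N ≥ 628.21; 2^9 = 512, 2^10 = 1024.
Minimum N = 10.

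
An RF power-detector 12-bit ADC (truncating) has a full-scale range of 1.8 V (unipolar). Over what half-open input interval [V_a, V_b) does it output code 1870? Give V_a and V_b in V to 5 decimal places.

[0.82178 V, 0.82222 V)

LSB = 1.8/2^12 = 439.45 µV.
V_a = V_low + 1870·LSB = 0.821777 V; V_b = V_low + 1871·LSB = 0.822217 V.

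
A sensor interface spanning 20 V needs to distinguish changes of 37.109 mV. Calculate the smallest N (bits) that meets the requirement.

Number of steps required ≥ 20 V / 37.109 mV = 538.95.
Need 2^N ≥ 538.95; 2^9 = 512, 2^10 = 1024.
Minimum N = 10.

10 bits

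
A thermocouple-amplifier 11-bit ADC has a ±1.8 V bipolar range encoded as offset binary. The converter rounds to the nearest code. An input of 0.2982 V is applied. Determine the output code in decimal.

Full-scale span = 3.6 V; LSB = 3.6/2^11 = 1.758 mV.
(0.2982 − (−1.8)) / 0.00175781 = 1193.643 LSBs.
Round → code 1194.

code 1194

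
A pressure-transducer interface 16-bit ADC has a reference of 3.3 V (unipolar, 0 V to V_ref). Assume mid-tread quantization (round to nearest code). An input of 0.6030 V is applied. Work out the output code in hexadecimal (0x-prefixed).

With 65536 levels over 3.3 V, one step is 50.35 µV.
(V_in − V_low)/LSB = (0.6030 − 0) / 5.0354e-05 = 11975.215.
round(11975.215) = 11975.
In hexadecimal (0x-prefixed): 0x2EC7.

code 0x2EC7 (decimal 11975)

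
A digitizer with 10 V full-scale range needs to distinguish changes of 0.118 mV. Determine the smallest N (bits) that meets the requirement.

Number of steps required ≥ 10 V / 0.118 mV = 84745.76.
Need 2^N ≥ 84745.76; 2^16 = 65536, 2^17 = 131072.
Minimum N = 17.

17 bits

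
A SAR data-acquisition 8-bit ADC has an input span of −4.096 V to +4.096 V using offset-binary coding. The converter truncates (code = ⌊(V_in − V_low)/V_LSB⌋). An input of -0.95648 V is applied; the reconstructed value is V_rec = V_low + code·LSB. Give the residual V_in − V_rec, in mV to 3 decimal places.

3.520 mV

LSB = 8.192/2^8 = 32.000 mV.
(-0.95648 − (−4.096))/0.032 = 98.1100; ⌊·⌋ gives code 98.
Reconstructed: -0.96 V.
V_in − V_rec = 0.00352 V = 3.520 mV.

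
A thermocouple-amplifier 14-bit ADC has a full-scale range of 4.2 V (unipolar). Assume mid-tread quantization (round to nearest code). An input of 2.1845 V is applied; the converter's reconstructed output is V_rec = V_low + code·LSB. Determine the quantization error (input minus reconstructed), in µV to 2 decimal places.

-94.73 µV

Step size: 4.2 V ÷ 2^14 = 256.35 µV.
(2.1845 − 0)/0.000256348 = 8521.6305; round gives code 8522.
Code 8522 maps back to 0 + 8522×0.000256348 V = 2.1845947 V.
V_in − V_rec = -9.47266e-05 V = -94.73 µV.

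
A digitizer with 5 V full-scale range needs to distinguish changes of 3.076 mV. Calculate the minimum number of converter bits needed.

11 bits

Number of steps required ≥ 5 V / 3.076 mV = 1625.49.
Need 2^N ≥ 1625.49; 2^10 = 1024, 2^11 = 2048.
Minimum N = 11.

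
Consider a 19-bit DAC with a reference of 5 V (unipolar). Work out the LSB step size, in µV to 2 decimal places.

9.54 µV

Full-scale span = 5 V.
LSB = 5 / 2^19 = 5 / 524288 = 9.53674e-06 V = 9.54 µV.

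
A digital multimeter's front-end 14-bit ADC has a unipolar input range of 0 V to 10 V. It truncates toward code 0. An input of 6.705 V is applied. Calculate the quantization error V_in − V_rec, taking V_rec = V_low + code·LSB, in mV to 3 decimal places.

0.288 mV

LSB = 10/2^14 = 0.610 mV.
Scaled input = 10985.4720 LSBs, so code = 10985.
Reconstructed: 6.7047119 V.
V_in − V_rec = 0.000288086 V = 0.288 mV.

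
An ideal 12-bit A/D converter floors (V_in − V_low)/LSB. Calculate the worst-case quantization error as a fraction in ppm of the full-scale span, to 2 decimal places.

Truncating → worst-case error = 1 LSB = V_FS/2^12, so 1e+06/4096 = 244.141 ppm of full scale.

244.14 ppm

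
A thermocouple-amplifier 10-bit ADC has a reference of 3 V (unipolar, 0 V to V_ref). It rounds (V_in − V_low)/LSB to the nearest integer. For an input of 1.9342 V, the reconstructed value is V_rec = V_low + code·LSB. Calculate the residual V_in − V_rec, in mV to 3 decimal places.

LSB = 3/2^10 = 2.930 mV.
(V_in − V_low)/LSB = (1.9342 − 0)/0.00292969 = 660.2069 → code 660 (round).
Code 660 maps back to 0 + 660×0.00292969 V = 1.9335938 V.
Difference: 0.00060625 V → 0.606 mV.

0.606 mV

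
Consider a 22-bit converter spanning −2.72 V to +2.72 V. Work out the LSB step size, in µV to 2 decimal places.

1.30 µV

Full-scale span = 5.44 V.
LSB = 5.44 / 2^22 = 5.44 / 4194304 = 1.297e-06 V = 1.30 µV.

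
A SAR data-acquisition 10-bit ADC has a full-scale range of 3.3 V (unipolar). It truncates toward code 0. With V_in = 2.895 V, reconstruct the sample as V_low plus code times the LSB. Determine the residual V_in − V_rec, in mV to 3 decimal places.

1.055 mV

Step size: 3.3 V ÷ 2^10 = 3.223 mV.
Scaled input = 898.3273 LSBs, so code = 898.
Reconstructed: 2.8939453 V.
V_in − V_rec = 0.00105469 V = 1.055 mV.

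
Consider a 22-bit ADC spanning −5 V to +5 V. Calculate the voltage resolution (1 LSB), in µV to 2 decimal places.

2.38 µV

Full-scale span = 10 V.
LSB = 10 / 2^22 = 10 / 4194304 = 2.38419e-06 V = 2.38 µV.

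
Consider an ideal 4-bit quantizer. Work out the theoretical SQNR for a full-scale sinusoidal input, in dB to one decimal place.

25.8 dB

SNR ≈ 6.02·N + 1.76 dB = 6.02·4 + 1.76 = 25.84 dB.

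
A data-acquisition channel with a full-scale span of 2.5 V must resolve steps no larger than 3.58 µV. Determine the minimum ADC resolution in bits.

Number of steps required ≥ 2.5 V / 3.58 µV = 698324.02.
Need 2^N ≥ 698324.02; 2^19 = 524288, 2^20 = 1048576.
Minimum N = 20.

20 bits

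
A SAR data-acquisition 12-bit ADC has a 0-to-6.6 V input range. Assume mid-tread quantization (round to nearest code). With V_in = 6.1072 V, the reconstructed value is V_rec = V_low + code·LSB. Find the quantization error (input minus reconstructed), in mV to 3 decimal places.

LSB = 6.6/2^12 = 1.611 mV.
(6.1072 − 0)/0.00161133 = 3790.1653; round gives code 3790.
V_rec = 0 + 3790·0.00161133 = 6.1069336 V.
V_in − V_rec = 0.000266406 V = 0.266 mV.

0.266 mV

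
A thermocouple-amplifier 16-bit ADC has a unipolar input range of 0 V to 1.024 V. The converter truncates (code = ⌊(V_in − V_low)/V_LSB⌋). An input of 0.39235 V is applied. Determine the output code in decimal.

code 25110

LSB = 1.024 V / 65536 = 15.62 µV.
(V_in − V_low)/LSB = (0.39235 − 0) / 1.5625e-05 = 25110.400.
Floor → code 25110.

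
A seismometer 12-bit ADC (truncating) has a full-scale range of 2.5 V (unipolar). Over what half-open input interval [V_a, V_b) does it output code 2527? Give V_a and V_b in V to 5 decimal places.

[1.54236 V, 1.54297 V)

LSB = 2.5/2^12 = 0.610 mV.
V_a = V_low + 2527·LSB = 1.54236 V; V_b = V_low + 2528·LSB = 1.54297 V.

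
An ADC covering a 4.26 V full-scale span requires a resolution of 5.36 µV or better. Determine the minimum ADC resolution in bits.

20 bits

Number of steps required ≥ 4.26 V / 5.36 µV = 794776.12.
Need 2^N ≥ 794776.12; 2^19 = 524288, 2^20 = 1048576.
Minimum N = 20.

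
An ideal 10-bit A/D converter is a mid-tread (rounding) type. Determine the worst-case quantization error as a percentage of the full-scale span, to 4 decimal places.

Rounding → worst-case error = ½ LSB = V_FS/2^11, so 100/2048 = 0.0488281 % of full scale.

0.0488 %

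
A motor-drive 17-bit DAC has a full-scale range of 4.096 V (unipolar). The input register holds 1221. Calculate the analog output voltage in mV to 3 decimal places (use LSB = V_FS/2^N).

LSB = 4.096 V / 2^17 = 31.25 µV.
V_out = 0 + 1221 × 3.125e-05 V = 0.0381563 V.
= 38.156 mV.

38.156 mV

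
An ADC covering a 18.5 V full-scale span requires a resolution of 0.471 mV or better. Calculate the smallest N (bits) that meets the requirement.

Number of steps required ≥ 18.5 V / 0.471 mV = 39278.13.
Need 2^N ≥ 39278.13; 2^15 = 32768, 2^16 = 65536.
Minimum N = 16.

16 bits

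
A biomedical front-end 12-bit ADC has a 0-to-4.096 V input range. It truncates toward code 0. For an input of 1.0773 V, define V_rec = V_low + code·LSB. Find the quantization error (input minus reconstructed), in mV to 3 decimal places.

One LSB is 4.096 V / 4096 = 1.000 mV.
(1.0773 − 0)/0.001 = 1077.3000; ⌊·⌋ gives code 1077.
V_rec = 0 + 1077·0.001 = 1.077 V.
Difference: 0.0003 V → 0.300 mV.

0.300 mV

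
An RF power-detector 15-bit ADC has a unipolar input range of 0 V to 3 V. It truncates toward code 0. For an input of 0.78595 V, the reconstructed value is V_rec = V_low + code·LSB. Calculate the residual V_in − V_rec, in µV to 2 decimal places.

One LSB is 3 V / 32768 = 91.55 µV.
(0.78595 − 0)/9.15527e-05 = 8584.6699; ⌊·⌋ gives code 8584.
Code 8584 maps back to 0 + 8584×9.15527e-05 V = 0.78588867 V.
Difference: 6.13281e-05 V → 61.33 µV.

61.33 µV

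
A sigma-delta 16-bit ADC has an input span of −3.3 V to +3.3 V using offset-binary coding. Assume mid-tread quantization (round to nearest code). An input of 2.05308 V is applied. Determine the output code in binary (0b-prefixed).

With 65536 levels over 6.6 V, one step is 100.71 µV.
(2.05308 − (−3.3)) / 0.000100708 = 53154.462 LSBs.
Round → code 53154.
In binary (0b-prefixed): 0b1100111110100010.

code 0b1100111110100010 (decimal 53154)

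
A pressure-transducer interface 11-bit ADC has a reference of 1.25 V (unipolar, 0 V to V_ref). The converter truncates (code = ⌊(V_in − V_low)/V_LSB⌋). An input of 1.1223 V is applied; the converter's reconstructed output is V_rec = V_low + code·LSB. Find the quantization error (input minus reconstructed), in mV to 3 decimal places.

0.474 mV

Step size: 1.25 V ÷ 2^11 = 0.610 mV.
(V_in − V_low)/LSB = (1.1223 − 0)/0.000610352 = 1838.7763 → code 1838 (floor).
V_rec = 0 + 1838·0.000610352 = 1.1218262 V.
V_in − V_rec = 0.000473828 V = 0.474 mV.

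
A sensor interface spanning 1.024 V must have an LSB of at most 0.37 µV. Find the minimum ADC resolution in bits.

Number of steps required ≥ 1.024 V / 0.37 µV = 2767567.57.
Need 2^N ≥ 2767567.57; 2^21 = 2097152, 2^22 = 4194304.
Minimum N = 22.

22 bits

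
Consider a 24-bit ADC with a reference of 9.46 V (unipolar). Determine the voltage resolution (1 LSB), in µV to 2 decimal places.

Full-scale span = 9.46 V.
LSB = 9.46 / 2^24 = 9.46 / 16777216 = 5.6386e-07 V = 0.56 µV.

0.56 µV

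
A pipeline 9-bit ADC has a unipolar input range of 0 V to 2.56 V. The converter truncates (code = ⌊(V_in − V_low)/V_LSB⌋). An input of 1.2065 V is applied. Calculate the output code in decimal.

Full-scale span = 2.56 V; LSB = 2.56/2^9 = 5.000 mV.
Input sits at 241.300 steps above V_low.
⌊·⌋(241.300) = 241.

code 241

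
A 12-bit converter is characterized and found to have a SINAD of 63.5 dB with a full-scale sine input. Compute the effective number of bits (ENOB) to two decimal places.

10.26 bits

ENOB = (SINAD − 1.76) / 6.02 = (63.5 − 1.76)/6.02 = 10.256.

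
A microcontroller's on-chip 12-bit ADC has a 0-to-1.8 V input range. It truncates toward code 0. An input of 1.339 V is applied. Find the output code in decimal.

code 3046

Full-scale span = 1.8 V; LSB = 1.8/2^12 = 439.45 µV.
(V_in − V_low)/LSB = (1.339 − 0) / 0.000439453 = 3046.969.
⌊·⌋(3046.969) = 3046.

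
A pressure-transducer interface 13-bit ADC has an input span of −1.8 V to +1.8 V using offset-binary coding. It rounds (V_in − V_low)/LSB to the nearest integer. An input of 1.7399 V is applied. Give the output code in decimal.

With 8192 levels over 3.6 V, one step is 439.45 µV.
(V_in − V_low)/LSB = (1.7399 − (−1.8)) / 0.000439453 = 8055.239.
So the output code is 8055.

code 8055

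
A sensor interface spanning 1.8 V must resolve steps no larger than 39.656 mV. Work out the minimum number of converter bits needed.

Number of steps required ≥ 1.8 V / 39.656 mV = 45.39.
Need 2^N ≥ 45.39; 2^5 = 32, 2^6 = 64.
Minimum N = 6.

6 bits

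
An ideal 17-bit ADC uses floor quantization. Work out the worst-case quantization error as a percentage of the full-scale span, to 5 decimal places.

Truncating → worst-case error = 1 LSB = V_FS/2^17, so 100/131072 = 0.000762939 % of full scale.

0.00076 %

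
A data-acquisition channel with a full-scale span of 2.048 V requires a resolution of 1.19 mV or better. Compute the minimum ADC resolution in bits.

Number of steps required ≥ 2.048 V / 1.19 mV = 1721.01.
Need 2^N ≥ 1721.01; 2^10 = 1024, 2^11 = 2048.
Minimum N = 11.

11 bits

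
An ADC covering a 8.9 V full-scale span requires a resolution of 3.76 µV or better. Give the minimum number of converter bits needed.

22 bits

Number of steps required ≥ 8.9 V / 3.76 µV = 2367021.28.
Need 2^N ≥ 2367021.28; 2^21 = 2097152, 2^22 = 4194304.
Minimum N = 22.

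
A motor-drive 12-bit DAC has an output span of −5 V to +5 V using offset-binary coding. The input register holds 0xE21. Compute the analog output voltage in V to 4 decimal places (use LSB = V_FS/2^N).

LSB = 10 V / 2^12 = 2.441 mV.
Code 0xE21 = 3617 decimal.
V_out = (−5) + 3617 × 0.00244141 V = 3.83057 V.

3.8306 V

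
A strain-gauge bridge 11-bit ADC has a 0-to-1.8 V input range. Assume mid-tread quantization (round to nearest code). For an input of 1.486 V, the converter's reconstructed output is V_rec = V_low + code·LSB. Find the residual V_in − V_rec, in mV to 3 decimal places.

-0.230 mV

One LSB is 1.8 V / 2048 = 0.879 mV.
Scaled input = 1690.7378 LSBs, so code = 1691.
Code 1691 maps back to 0 + 1691×0.000878906 V = 1.4862305 V.
Difference: -0.000230469 V → -0.230 mV.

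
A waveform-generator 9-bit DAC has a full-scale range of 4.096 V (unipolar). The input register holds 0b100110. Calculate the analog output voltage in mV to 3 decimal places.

304.000 mV

LSB = 4.096 V / 2^9 = 8.000 mV.
Code 0b100110 = 38 decimal.
V_out = 0 + 38 × 0.008 V = 0.304 V.
= 304.000 mV.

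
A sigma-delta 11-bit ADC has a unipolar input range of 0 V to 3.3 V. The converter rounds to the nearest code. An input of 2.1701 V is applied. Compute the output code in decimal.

code 1347

With 2048 levels over 3.3 V, one step is 1.611 mV.
(2.1701 − 0) / 0.00161133 = 1346.777 LSBs.
round(1346.777) = 1347.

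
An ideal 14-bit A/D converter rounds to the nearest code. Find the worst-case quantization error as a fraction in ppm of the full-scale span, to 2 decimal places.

30.52 ppm

Rounding → worst-case error = ½ LSB = V_FS/2^15, so 1e+06/32768 = 30.5176 ppm of full scale.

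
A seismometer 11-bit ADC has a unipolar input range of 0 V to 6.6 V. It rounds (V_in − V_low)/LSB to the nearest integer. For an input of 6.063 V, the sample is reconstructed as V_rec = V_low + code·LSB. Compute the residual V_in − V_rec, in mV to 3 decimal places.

1.184 mV

LSB = 6.6/2^11 = 3.223 mV.
Scaled input = 1881.3673 LSBs, so code = 1881.
V_rec = 0 + 1881·0.00322266 = 6.0618164 V.
V_in − V_rec = 0.00118359 V = 1.184 mV.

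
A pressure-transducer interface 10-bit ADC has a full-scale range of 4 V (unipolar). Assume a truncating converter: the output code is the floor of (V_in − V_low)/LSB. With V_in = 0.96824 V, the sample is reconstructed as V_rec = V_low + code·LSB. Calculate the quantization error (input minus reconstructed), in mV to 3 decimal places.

One LSB is 4 V / 1024 = 3.906 mV.
Scaled input = 247.8694 LSBs, so code = 247.
Code 247 maps back to 0 + 247×0.00390625 V = 0.96484375 V.
V_in − V_rec = 0.00339625 V = 3.396 mV.

3.396 mV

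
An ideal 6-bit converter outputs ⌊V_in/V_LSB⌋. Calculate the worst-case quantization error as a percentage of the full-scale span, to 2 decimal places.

1.56 %

Truncating → worst-case error = 1 LSB = V_FS/2^6, so 100/64 = 1.5625 % of full scale.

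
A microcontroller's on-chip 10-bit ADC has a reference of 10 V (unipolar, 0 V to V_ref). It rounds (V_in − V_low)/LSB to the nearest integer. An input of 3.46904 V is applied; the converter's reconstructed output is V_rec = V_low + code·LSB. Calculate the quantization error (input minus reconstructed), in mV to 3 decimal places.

2.243 mV

LSB = 10/2^10 = 9.766 mV.
(3.46904 − 0)/0.00976562 = 355.2297; round gives code 355.
Reconstructed: 3.4667969 V.
Difference: 0.00224312 V → 2.243 mV.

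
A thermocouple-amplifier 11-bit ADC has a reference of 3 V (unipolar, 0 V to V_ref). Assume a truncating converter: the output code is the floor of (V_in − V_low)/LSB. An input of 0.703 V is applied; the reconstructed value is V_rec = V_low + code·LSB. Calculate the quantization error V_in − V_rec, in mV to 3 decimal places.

1.340 mV

LSB = 3/2^11 = 1.465 mV.
(0.703 − 0)/0.00146484 = 479.9147; ⌊·⌋ gives code 479.
V_rec = 0 + 479·0.00146484 = 0.70166016 V.
Error = 0.703 − 0.70166016 = 0.00133984 V = 1.340 mV.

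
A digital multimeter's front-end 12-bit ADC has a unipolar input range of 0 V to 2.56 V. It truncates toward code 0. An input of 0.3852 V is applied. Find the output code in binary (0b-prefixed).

LSB = 2.56 V / 4096 = 0.625 mV.
(0.3852 − 0) / 0.000625 = 616.320 LSBs.
So the output code is 616.
In binary (0b-prefixed): 0b1001101000.

code 0b1001101000 (decimal 616)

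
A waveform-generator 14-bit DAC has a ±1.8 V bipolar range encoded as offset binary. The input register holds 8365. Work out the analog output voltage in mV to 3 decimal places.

LSB = 3.6 V / 2^14 = 219.73 µV.
V_out = (−1.8) + 8365 × 0.000219727 V = 0.0380127 V.
= 38.013 mV.

38.013 mV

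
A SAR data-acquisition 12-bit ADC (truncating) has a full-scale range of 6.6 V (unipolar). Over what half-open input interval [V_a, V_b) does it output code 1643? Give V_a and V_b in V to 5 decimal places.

LSB = 6.6/2^12 = 1.611 mV.
V_a = V_low + 1643·LSB = 2.64741 V; V_b = V_low + 1644·LSB = 2.64902 V.

[2.64741 V, 2.64902 V)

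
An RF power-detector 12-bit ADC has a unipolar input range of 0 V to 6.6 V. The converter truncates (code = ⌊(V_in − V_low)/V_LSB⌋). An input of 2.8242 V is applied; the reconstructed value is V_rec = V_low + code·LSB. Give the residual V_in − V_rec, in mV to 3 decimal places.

One LSB is 6.6 V / 4096 = 1.611 mV.
Scaled input = 1752.7156 LSBs, so code = 1752.
Code 1752 maps back to 0 + 1752×0.00161133 V = 2.8230469 V.
Error = 2.8242 − 2.8230469 = 0.00115313 V = 1.153 mV.

1.153 mV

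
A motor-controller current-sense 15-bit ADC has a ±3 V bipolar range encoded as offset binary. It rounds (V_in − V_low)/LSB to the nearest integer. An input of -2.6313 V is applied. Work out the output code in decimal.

With 32768 levels over 6 V, one step is 183.11 µV.
(V_in − V_low)/LSB = (-2.6313 − (−3)) / 0.000183105 = 2013.594.
round(2013.594) = 2014.

code 2014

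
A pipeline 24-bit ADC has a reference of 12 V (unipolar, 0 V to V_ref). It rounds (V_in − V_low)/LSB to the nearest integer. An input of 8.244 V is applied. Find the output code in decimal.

code 11525947

Full-scale span = 12 V; LSB = 12/2^24 = 0.72 µV.
(8.244 − 0) / 7.15256e-07 = 11525947.392 LSBs.
round(11525947.392) = 11525947.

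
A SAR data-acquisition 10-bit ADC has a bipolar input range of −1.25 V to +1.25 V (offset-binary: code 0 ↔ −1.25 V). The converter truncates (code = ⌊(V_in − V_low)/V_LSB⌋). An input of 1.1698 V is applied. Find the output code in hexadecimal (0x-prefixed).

Full-scale span = 2.5 V; LSB = 2.5/2^10 = 2.441 mV.
(V_in − V_low)/LSB = (1.1698 − (−1.25)) / 0.00244141 = 991.150.
So the output code is 991.
In hexadecimal (0x-prefixed): 0x3DF.

code 0x3DF (decimal 991)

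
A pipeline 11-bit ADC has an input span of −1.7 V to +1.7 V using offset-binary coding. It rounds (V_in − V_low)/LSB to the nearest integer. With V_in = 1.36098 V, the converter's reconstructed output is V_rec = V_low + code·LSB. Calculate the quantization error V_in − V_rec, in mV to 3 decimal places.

Step size: 3.4 V ÷ 2^11 = 1.660 mV.
(1.36098 − (−1.7))/0.00166016 = 1843.7903; round gives code 1844.
V_rec = (−1.7) + 1844·0.00166016 = 1.3613281 V.
Error = 1.36098 − 1.3613281 = -0.000348125 V = -0.348 mV.

-0.348 mV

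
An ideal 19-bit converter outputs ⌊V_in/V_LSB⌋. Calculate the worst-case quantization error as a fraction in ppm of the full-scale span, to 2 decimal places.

1.91 ppm

Truncating → worst-case error = 1 LSB = V_FS/2^19, so 1e+06/524288 = 1.90735 ppm of full scale.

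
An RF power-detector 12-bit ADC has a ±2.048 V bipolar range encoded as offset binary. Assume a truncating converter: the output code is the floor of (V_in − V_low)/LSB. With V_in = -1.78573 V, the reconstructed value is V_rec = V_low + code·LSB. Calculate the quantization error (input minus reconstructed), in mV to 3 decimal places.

0.270 mV

LSB = 4.096/2^12 = 1.000 mV.
(-1.78573 − (−2.048))/0.001 = 262.2700; ⌊·⌋ gives code 262.
Code 262 maps back to (−2.048) + 262×0.001 V = -1.786 V.
Error = -1.78573 − (−1.786) = 0.00027 V = 0.270 mV.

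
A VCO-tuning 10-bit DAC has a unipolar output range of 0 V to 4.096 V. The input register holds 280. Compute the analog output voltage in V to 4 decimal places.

1.1200 V

LSB = 4.096 V / 2^10 = 4.000 mV.
V_out = 0 + 280 × 0.004 V = 1.12 V.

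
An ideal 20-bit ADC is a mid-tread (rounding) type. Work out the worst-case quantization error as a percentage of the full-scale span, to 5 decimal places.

0.00005 %

Rounding → worst-case error = ½ LSB = V_FS/2^21, so 100/2097152 = 4.76837e-05 % of full scale.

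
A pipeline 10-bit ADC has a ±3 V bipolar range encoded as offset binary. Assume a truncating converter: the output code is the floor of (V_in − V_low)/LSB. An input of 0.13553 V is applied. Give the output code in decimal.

With 1024 levels over 6 V, one step is 5.859 mV.
(0.13553 − (−3)) / 0.00585938 = 535.130 LSBs.
Floor → code 535.

code 535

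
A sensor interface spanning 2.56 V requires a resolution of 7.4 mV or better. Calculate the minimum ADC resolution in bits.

9 bits

Number of steps required ≥ 2.56 V / 7.4 mV = 345.95.
Need 2^N ≥ 345.95; 2^8 = 256, 2^9 = 512.
Minimum N = 9.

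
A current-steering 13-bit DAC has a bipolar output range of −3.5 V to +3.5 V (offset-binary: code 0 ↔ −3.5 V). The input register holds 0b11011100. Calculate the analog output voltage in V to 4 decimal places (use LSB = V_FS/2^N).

-3.3120 V

LSB = 7 V / 2^13 = 0.854 mV.
Code 0b11011100 = 220 decimal.
V_out = (−3.5) + 220 × 0.000854492 V = -3.31201 V.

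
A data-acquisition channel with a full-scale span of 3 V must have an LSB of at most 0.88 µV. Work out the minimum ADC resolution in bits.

Number of steps required ≥ 3 V / 0.88 µV = 3409090.91.
Need 2^N ≥ 3409090.91; 2^21 = 2097152, 2^22 = 4194304.
Minimum N = 22.

22 bits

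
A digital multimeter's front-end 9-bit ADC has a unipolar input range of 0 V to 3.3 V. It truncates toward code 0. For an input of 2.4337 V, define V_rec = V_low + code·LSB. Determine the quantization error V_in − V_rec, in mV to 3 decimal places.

3.817 mV

One LSB is 3.3 V / 512 = 6.445 mV.
Scaled input = 377.5922 LSBs, so code = 377.
Reconstructed: 2.4298828 V.
V_in − V_rec = 0.00381719 V = 3.817 mV.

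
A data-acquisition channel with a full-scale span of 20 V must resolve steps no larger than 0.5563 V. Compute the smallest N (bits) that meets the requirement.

Number of steps required ≥ 20 V / 0.5563 V = 35.95.
Need 2^N ≥ 35.95; 2^5 = 32, 2^6 = 64.
Minimum N = 6.

6 bits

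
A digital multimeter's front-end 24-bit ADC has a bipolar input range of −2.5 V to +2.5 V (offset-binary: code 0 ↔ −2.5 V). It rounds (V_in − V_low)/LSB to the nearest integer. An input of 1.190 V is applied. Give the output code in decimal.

LSB = 5 V / 16777216 = 0.30 µV.
(V_in − V_low)/LSB = (1.190 − (−2.5)) / 2.98023e-07 = 12381585.408.
So the output code is 12381585.

code 12381585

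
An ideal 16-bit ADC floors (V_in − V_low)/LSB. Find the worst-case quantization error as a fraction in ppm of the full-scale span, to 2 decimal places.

Truncating → worst-case error = 1 LSB = V_FS/2^16, so 1e+06/65536 = 15.2588 ppm of full scale.

15.26 ppm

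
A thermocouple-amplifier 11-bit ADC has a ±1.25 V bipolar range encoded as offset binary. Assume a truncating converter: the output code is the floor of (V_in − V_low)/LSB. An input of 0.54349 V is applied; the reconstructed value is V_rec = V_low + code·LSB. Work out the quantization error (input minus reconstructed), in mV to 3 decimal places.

LSB = 2.5/2^11 = 1.221 mV.
(0.54349 − (−1.25))/0.0012207 = 1469.2270; ⌊·⌋ gives code 1469.
Code 1469 maps back to (−1.25) + 1469×0.0012207 V = 0.54321289 V.
Difference: 0.000277109 V → 0.277 mV.

0.277 mV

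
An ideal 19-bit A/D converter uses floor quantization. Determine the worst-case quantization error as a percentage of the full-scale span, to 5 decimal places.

Truncating → worst-case error = 1 LSB = V_FS/2^19, so 100/524288 = 0.000190735 % of full scale.

0.00019 %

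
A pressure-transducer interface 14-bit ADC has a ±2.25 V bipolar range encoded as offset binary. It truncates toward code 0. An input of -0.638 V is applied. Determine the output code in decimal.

code 5869

With 16384 levels over 4.5 V, one step is 274.66 µV.
(V_in − V_low)/LSB = (-0.638 − (−2.25)) / 0.000274658 = 5869.113.
⌊·⌋(5869.113) = 5869.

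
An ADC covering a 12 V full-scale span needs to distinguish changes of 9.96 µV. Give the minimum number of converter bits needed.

21 bits

Number of steps required ≥ 12 V / 9.96 µV = 1204819.28.
Need 2^N ≥ 1204819.28; 2^20 = 1048576, 2^21 = 2097152.
Minimum N = 21.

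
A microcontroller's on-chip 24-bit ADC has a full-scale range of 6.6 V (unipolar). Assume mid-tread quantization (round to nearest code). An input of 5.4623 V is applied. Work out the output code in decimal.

code 13885180

With 16777216 levels over 6.6 V, one step is 0.39 µV.
(5.4623 − 0) / 3.93391e-07 = 13885179.842 LSBs.
Round → code 13885180.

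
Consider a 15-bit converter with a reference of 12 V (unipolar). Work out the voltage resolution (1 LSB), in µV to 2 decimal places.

Full-scale span = 12 V.
LSB = 12 / 2^15 = 12 / 32768 = 0.000366211 V = 366.21 µV.

366.21 µV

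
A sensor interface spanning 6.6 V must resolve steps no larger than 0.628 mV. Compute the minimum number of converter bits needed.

14 bits

Number of steps required ≥ 6.6 V / 0.628 mV = 10509.55.
Need 2^N ≥ 10509.55; 2^13 = 8192, 2^14 = 16384.
Minimum N = 14.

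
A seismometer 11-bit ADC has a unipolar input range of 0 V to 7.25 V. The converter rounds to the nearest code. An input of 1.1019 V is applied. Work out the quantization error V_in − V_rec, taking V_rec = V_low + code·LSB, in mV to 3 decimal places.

One LSB is 7.25 V / 2048 = 3.540 mV.
Scaled input = 311.2678 LSBs, so code = 311.
Code 311 maps back to 0 + 311×0.00354004 V = 1.1009521 V.
Difference: 0.000947852 V → 0.948 mV.

0.948 mV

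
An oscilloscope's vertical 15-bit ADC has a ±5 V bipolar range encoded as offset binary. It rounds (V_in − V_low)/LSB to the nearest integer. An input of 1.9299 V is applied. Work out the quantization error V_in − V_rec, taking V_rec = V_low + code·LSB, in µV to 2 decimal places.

-31.64 µV

One LSB is 10 V / 32768 = 305.18 µV.
Scaled input = 22707.8963 LSBs, so code = 22708.
Reconstructed: 1.9299316 V.
V_in − V_rec = -3.16406e-05 V = -31.64 µV.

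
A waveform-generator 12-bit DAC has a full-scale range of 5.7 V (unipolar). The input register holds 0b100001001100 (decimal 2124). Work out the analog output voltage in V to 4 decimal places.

LSB = 5.7 V / 2^12 = 1.392 mV.
Code 0b100001001100 = 2124 decimal.
V_out = 0 + 2124 × 0.0013916 V = 2.95576 V.

2.9558 V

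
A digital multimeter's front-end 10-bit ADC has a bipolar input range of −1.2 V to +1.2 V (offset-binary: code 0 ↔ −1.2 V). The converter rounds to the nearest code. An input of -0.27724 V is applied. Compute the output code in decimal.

code 394

Full-scale span = 2.4 V; LSB = 2.4/2^10 = 2.344 mV.
(-0.27724 − (−1.2)) / 0.00234375 = 393.711 LSBs.
So the output code is 394.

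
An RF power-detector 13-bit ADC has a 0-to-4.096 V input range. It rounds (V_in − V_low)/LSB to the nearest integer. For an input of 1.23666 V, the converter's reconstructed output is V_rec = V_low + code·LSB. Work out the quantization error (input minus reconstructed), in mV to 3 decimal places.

One LSB is 4.096 V / 8192 = 0.500 mV.
(V_in − V_low)/LSB = (1.23666 − 0)/0.0005 = 2473.3200 → code 2473 (round).
Reconstructed: 1.2365 V.
Difference: 0.00016 V → 0.160 mV.

0.160 mV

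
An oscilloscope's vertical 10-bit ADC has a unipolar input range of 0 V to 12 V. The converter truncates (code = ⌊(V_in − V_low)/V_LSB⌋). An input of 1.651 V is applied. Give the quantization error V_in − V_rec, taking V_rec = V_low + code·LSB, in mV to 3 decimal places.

10.375 mV

One LSB is 12 V / 1024 = 11.719 mV.
(V_in − V_low)/LSB = (1.651 − 0)/0.0117188 = 140.8853 → code 140 (floor).
V_rec = 0 + 140·0.0117188 = 1.640625 V.
Difference: 0.010375 V → 10.375 mV.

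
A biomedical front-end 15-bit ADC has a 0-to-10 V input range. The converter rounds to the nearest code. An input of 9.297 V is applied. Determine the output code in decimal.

LSB = 10 V / 32768 = 305.18 µV.
(V_in − V_low)/LSB = (9.297 − 0) / 0.000305176 = 30464.410.
Round → code 30464.

code 30464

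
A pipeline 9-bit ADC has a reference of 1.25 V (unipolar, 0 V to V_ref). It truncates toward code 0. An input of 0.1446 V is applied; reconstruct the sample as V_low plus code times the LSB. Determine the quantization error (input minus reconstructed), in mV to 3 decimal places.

LSB = 1.25/2^9 = 2.441 mV.
(0.1446 − 0)/0.00244141 = 59.2282; ⌊·⌋ gives code 59.
V_rec = 0 + 59·0.00244141 = 0.14404297 V.
Error = 0.1446 − 0.14404297 = 0.000557031 V = 0.557 mV.

0.557 mV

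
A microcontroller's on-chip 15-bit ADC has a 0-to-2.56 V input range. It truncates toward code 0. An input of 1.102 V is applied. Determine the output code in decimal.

Full-scale span = 2.56 V; LSB = 2.56/2^15 = 78.12 µV.
(V_in − V_low)/LSB = (1.102 − 0) / 7.8125e-05 = 14105.600.
⌊·⌋(14105.600) = 14105.

code 14105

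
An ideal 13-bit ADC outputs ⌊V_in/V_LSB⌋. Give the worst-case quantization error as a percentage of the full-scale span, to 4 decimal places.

Truncating → worst-case error = 1 LSB = V_FS/2^13, so 100/8192 = 0.012207 % of full scale.

0.0122 %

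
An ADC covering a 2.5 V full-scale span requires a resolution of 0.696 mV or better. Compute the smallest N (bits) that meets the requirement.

12 bits

Number of steps required ≥ 2.5 V / 0.696 mV = 3591.95.
Need 2^N ≥ 3591.95; 2^11 = 2048, 2^12 = 4096.
Minimum N = 12.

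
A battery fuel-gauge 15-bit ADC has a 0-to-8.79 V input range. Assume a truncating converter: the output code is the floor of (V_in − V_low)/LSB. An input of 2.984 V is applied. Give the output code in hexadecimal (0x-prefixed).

code 0x2B73 (decimal 11123)

With 32768 levels over 8.79 V, one step is 268.25 µV.
Input sits at 11123.972 steps above V_low.
Floor → code 11123.
In hexadecimal (0x-prefixed): 0x2B73.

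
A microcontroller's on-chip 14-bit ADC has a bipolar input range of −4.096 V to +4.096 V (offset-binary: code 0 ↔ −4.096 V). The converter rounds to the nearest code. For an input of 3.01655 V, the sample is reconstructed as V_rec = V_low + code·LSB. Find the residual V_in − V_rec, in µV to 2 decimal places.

Step size: 8.192 V ÷ 2^14 = 0.500 mV.
Scaled input = 14225.1000 LSBs, so code = 14225.
Reconstructed: 3.0165 V.
Difference: 5e-05 V → 50.00 µV.

50.00 µV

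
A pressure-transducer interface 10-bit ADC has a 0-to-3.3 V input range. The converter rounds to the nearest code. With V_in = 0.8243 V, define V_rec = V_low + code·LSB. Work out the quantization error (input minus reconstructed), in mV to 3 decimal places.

Step size: 3.3 V ÷ 2^10 = 3.223 mV.
(V_in − V_low)/LSB = (0.8243 − 0)/0.00322266 = 255.7828 → code 256 (round).
Code 256 maps back to 0 + 256×0.00322266 V = 0.825 V.
Difference: -0.0007 V → -0.700 mV.

-0.700 mV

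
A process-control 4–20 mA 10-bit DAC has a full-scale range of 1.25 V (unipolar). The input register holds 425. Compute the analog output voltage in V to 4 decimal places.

LSB = 1.25 V / 2^10 = 1.221 mV.
V_out = 0 + 425 × 0.0012207 V = 0.518799 V.

0.5188 V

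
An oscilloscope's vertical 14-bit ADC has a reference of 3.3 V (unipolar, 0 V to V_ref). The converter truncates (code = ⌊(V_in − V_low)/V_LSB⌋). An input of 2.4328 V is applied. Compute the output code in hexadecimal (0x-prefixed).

LSB = 3.3 V / 16384 = 201.42 µV.
Input sits at 12078.483 steps above V_low.
So the output code is 12078.
In hexadecimal (0x-prefixed): 0x2F2E.

code 0x2F2E (decimal 12078)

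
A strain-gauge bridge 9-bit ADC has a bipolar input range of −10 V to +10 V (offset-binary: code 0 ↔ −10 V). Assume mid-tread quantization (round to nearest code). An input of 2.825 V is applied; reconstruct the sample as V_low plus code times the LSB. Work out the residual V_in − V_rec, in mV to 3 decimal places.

12.500 mV

One LSB is 20 V / 512 = 39.062 mV.
(V_in − V_low)/LSB = (2.825 − (−10))/0.0390625 = 328.3200 → code 328 (round).
Reconstructed: 2.8125 V.
V_in − V_rec = 0.0125 V = 12.500 mV.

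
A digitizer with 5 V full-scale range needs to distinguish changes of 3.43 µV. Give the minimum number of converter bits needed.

21 bits

Number of steps required ≥ 5 V / 3.43 µV = 1457725.95.
Need 2^N ≥ 1457725.95; 2^20 = 1048576, 2^21 = 2097152.
Minimum N = 21.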